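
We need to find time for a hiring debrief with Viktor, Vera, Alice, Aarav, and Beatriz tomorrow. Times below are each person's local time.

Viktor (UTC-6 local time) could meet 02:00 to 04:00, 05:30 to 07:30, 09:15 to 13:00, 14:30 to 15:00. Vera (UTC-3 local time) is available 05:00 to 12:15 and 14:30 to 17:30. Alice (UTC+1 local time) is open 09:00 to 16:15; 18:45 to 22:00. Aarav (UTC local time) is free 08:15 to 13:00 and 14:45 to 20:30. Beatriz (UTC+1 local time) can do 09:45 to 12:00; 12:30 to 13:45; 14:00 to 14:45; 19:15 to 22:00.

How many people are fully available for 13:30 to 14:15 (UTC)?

Viktor in UTC: 08:00-10:00, 11:30-13:30, 15:15-19:00, 20:30-21:00 (add 6h to convert from UTC-6).
Vera in UTC: 08:00-15:15, 17:30-20:30 (add 3h to convert from UTC-3).
Alice in UTC: 08:00-15:15, 17:45-21:00 (subtract 1h to convert from UTC+1).
Aarav in UTC: 08:15-13:00, 14:45-20:30.
Beatriz in UTC: 08:45-11:00, 11:30-12:45, 13:00-13:45, 18:15-21:00 (subtract 1h to convert from UTC+1).
Vera and Alice can make the full 13:30-14:15 slot — that's 2.

2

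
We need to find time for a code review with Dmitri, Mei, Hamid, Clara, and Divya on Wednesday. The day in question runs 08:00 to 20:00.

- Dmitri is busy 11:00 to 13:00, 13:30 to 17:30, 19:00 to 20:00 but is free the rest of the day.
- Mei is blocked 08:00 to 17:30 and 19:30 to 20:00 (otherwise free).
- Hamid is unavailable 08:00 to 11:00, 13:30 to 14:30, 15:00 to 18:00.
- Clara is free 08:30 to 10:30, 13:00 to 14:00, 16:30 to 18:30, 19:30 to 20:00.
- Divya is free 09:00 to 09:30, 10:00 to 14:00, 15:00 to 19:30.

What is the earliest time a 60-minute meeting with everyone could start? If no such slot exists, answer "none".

Dmitri free: 08:00-11:00, 13:00-13:30, 17:30-19:00 (invert busy blocks within the working day).
Mei free: 17:30-19:30 (invert busy blocks within the working day).
Hamid free: 11:00-13:30, 14:30-15:00, 18:00-20:00 (invert busy blocks within the working day).
Clara free: 08:30-10:30, 13:00-14:00, 16:30-18:30, 19:30-20:00.
Divya free: 09:00-09:30, 10:00-14:00, 15:00-19:30.
Dmitri ∩ Mei: 17:30-19:00.
Dmitri ∩ Mei ∩ Hamid: 18:00-19:00.
Dmitri ∩ Mei ∩ Hamid ∩ Clara: 18:00-18:30.
Dmitri ∩ Mei ∩ Hamid ∩ Clara ∩ Divya: 18:00-18:30.
No common window is at least 60 minutes long.

none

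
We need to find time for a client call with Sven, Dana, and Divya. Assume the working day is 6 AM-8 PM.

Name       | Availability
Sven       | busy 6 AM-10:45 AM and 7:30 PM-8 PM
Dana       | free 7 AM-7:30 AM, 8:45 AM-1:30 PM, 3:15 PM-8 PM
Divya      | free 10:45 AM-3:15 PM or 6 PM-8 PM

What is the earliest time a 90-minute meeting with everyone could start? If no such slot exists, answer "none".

Sven free: 10:45-19:30 (invert busy blocks within the working day).
Dana free: 07:00-07:30, 08:45-13:30, 15:15-20:00.
Divya free: 10:45-15:15, 18:00-20:00.
Sven ∩ Dana: 10:45-13:30, 15:15-19:30.
Sven ∩ Dana ∩ Divya: 10:45-13:30, 18:00-19:30.
So the common availability across everyone is 10:45-13:30, 18:00-19:30.
The first common window of at least 90 minutes is 10:45-13:30, so the earliest start is 10:45.

10:45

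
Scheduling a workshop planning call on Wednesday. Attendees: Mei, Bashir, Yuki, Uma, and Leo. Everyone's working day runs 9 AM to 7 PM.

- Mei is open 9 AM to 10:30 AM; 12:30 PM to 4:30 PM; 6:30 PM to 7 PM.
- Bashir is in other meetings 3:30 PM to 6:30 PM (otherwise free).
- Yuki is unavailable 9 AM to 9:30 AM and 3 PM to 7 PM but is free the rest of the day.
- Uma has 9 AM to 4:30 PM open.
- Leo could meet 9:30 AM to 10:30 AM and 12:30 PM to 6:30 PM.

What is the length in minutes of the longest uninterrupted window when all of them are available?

150

Mei free: 09:00-10:30, 12:30-16:30, 18:30-19:00.
Bashir free: 09:00-15:30, 18:30-19:00 (invert busy blocks within the working day).
Yuki free: 09:30-15:00 (invert busy blocks within the working day).
Uma free: 09:00-16:30.
Leo free: 09:30-10:30, 12:30-18:30.
Mei ∩ Bashir: 09:00-10:30, 12:30-15:30, 18:30-19:00.
Mei ∩ Bashir ∩ Yuki: 09:30-10:30, 12:30-15:00.
Mei ∩ Bashir ∩ Yuki ∩ Uma: 09:30-10:30, 12:30-15:00.
Mei ∩ Bashir ∩ Yuki ∩ Uma ∩ Leo: 09:30-10:30, 12:30-15:00.
The longest is 12:30-15:00 at 150 minutes.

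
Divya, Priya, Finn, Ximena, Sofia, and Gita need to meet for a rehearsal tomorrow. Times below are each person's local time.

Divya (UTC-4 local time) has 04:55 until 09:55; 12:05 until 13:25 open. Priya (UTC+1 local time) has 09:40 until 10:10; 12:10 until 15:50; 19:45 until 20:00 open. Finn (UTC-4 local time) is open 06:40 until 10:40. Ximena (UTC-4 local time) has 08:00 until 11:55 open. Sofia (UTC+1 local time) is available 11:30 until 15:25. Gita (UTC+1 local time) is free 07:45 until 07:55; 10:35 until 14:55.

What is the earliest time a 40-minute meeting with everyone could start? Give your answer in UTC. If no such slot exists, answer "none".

12:00

Divya in UTC: 08:55-13:55, 16:05-17:25 (add 4h to convert from UTC-4).
Priya in UTC: 08:40-09:10, 11:10-14:50, 18:45-19:00 (subtract 1h to convert from UTC+1).
Finn in UTC: 10:40-14:40 (add 4h to convert from UTC-4).
Ximena in UTC: 12:00-15:55 (add 4h to convert from UTC-4).
Sofia in UTC: 10:30-14:25 (subtract 1h to convert from UTC+1).
Gita in UTC: 06:45-06:55, 09:35-13:55 (subtract 1h to convert from UTC+1).
Divya ∩ Priya: 08:55-09:10, 11:10-13:55.
Divya ∩ Priya ∩ Finn: 11:10-13:55.
Divya ∩ Priya ∩ Finn ∩ Ximena: 12:00-13:55.
Divya ∩ Priya ∩ Finn ∩ Ximena ∩ Sofia: 12:00-13:55.
Divya ∩ Priya ∩ Finn ∩ Ximena ∩ Sofia ∩ Gita: 12:00-13:55.
The first common window of at least 40 minutes is 12:00-13:55, so the earliest start is 12:00.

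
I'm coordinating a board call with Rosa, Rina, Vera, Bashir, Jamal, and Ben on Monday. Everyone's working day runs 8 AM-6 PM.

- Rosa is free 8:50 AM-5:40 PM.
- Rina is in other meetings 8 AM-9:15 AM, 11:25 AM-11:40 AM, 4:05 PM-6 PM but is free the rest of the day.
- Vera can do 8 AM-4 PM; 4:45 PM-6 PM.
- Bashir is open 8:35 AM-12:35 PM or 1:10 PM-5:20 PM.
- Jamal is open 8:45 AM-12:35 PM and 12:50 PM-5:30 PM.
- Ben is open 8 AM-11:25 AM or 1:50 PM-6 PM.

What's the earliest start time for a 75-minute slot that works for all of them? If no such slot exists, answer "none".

09:15

Rosa free: 08:50-17:40.
Rina free: 09:15-11:25, 11:40-16:05 (invert busy blocks within the working day).
Vera free: 08:00-16:00, 16:45-18:00.
Bashir free: 08:35-12:35, 13:10-17:20.
Jamal free: 08:45-12:35, 12:50-17:30.
Ben free: 08:00-11:25, 13:50-18:00.
Rosa ∩ Rina: 09:15-11:25, 11:40-16:05.
Rosa ∩ Rina ∩ Vera: 09:15-11:25, 11:40-16:00.
Rosa ∩ Rina ∩ Vera ∩ Bashir: 09:15-11:25, 11:40-12:35, 13:10-16:00.
Rosa ∩ Rina ∩ Vera ∩ Bashir ∩ Jamal: 09:15-11:25, 11:40-12:35, 13:10-16:00.
Rosa ∩ Rina ∩ Vera ∩ Bashir ∩ Jamal ∩ Ben: 09:15-11:25, 13:50-16:00.
Those are the intersection windows.
The first common window of at least 75 minutes is 09:15-11:25, so the earliest start is 09:15.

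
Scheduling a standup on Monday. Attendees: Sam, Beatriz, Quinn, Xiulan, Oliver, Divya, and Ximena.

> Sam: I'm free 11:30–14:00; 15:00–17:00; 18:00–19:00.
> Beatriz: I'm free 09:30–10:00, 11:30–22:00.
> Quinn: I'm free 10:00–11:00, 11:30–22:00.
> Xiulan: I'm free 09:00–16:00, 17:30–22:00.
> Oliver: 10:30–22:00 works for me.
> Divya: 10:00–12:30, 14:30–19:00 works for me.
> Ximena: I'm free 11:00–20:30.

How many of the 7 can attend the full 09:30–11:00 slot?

1

Xiulan can make the full 09:30-11:00 slot — that's 1.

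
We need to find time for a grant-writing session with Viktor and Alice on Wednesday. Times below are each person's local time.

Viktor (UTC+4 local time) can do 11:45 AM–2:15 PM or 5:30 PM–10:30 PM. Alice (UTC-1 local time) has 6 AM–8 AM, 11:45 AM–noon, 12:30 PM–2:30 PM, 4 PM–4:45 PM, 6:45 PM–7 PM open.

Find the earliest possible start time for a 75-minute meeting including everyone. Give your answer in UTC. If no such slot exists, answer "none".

07:45

Viktor in UTC: 07:45-10:15, 13:30-18:30 (subtract 4h to convert from UTC+4).
Alice in UTC: 07:00-09:00, 12:45-13:00, 13:30-15:30, 17:00-17:45, 19:45-20:00 (add 1h to convert from UTC-1).
Viktor ∩ Alice: 07:45-09:00, 13:30-15:30, 17:00-17:45.
The first common window of at least 75 minutes is 07:45-09:00, so the earliest start is 07:45.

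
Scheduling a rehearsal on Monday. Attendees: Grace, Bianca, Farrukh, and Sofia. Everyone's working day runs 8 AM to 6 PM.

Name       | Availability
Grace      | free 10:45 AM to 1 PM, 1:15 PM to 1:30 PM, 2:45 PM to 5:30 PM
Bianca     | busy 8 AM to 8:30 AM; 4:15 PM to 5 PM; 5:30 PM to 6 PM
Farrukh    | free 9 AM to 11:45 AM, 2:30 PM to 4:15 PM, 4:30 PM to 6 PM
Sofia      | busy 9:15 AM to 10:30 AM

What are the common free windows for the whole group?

Grace free: 10:45-13:00, 13:15-13:30, 14:45-17:30.
Bianca free: 08:30-16:15, 17:00-17:30 (invert busy blocks within the working day).
Farrukh free: 09:00-11:45, 14:30-16:15, 16:30-18:00.
Sofia free: 08:00-09:15, 10:30-18:00 (invert busy blocks within the working day).
Grace ∩ Bianca: 10:45-13:00, 13:15-13:30, 14:45-16:15, 17:00-17:30.
Grace ∩ Bianca ∩ Farrukh: 10:45-11:45, 14:45-16:15, 17:00-17:30.
Grace ∩ Bianca ∩ Farrukh ∩ Sofia: 10:45-11:45, 14:45-16:15, 17:00-17:30.

10:45-11:45, 14:45-16:15, 17:00-17:30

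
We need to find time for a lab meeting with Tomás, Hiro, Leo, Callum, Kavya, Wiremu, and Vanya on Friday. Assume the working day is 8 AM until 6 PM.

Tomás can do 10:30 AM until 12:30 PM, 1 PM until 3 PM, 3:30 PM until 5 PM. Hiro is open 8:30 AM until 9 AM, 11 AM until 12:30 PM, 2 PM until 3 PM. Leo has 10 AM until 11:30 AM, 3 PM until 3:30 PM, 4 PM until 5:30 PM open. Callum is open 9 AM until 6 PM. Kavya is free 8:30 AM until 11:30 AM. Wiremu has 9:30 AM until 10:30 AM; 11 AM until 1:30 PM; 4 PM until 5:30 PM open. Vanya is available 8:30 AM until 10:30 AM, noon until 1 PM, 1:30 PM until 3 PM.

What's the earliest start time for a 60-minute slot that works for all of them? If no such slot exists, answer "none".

none

Tomás ∩ Hiro: 11:00-12:30, 14:00-15:00.
Tomás ∩ Hiro ∩ Leo: 11:00-11:30.
Tomás ∩ Hiro ∩ Leo ∩ Callum: 11:00-11:30.
Tomás ∩ Hiro ∩ Leo ∩ Callum ∩ Kavya: 11:00-11:30.
Tomás ∩ Hiro ∩ Leo ∩ Callum ∩ Kavya ∩ Wiremu: 11:00-11:30.
Tomás ∩ Hiro ∩ Leo ∩ Callum ∩ Kavya ∩ Wiremu ∩ Vanya: ∅.
There is no time when everyone is free.
No common window is at least 60 minutes long.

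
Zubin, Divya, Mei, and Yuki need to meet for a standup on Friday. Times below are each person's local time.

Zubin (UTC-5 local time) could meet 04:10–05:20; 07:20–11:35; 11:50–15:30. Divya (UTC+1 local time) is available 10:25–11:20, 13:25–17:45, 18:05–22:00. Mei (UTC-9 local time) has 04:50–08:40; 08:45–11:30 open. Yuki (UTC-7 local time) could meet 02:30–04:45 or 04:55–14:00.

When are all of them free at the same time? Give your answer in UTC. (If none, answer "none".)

Zubin in UTC: 09:10-10:20, 12:20-16:35, 16:50-20:30 (add 5h to convert from UTC-5).
Divya in UTC: 09:25-10:20, 12:25-16:45, 17:05-21:00 (subtract 1h to convert from UTC+1).
Mei in UTC: 13:50-17:40, 17:45-20:30 (add 9h to convert from UTC-9).
Yuki in UTC: 09:30-11:45, 11:55-21:00 (add 7h to convert from UTC-7).
Zubin ∩ Divya: 09:25-10:20, 12:25-16:35, 17:05-20:30.
Zubin ∩ Divya ∩ Mei: 13:50-16:35, 17:05-17:40, 17:45-20:30.
Zubin ∩ Divya ∩ Mei ∩ Yuki: 13:50-16:35, 17:05-17:40, 17:45-20:30.
So the common availability across everyone is 13:50-16:35, 17:05-17:40, 17:45-20:30.

13:50-16:35, 17:05-17:40, 17:45-20:30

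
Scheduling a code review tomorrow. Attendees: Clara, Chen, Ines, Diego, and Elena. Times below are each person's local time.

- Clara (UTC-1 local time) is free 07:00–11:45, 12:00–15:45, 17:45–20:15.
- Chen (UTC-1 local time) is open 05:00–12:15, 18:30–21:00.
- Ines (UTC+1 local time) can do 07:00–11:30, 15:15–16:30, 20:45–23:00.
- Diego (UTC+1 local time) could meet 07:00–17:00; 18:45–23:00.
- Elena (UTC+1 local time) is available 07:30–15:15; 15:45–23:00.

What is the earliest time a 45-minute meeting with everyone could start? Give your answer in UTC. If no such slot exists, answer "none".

08:00

Clara in UTC: 08:00-12:45, 13:00-16:45, 18:45-21:15 (add 1h to convert from UTC-1).
Chen in UTC: 06:00-13:15, 19:30-22:00 (add 1h to convert from UTC-1).
Ines in UTC: 06:00-10:30, 14:15-15:30, 19:45-22:00 (subtract 1h to convert from UTC+1).
Diego in UTC: 06:00-16:00, 17:45-22:00 (subtract 1h to convert from UTC+1).
Elena in UTC: 06:30-14:15, 14:45-22:00 (subtract 1h to convert from UTC+1).
Clara ∩ Chen: 08:00-12:45, 13:00-13:15, 19:30-21:15.
Clara ∩ Chen ∩ Ines: 08:00-10:30, 19:45-21:15.
Clara ∩ Chen ∩ Ines ∩ Diego: 08:00-10:30, 19:45-21:15.
Clara ∩ Chen ∩ Ines ∩ Diego ∩ Elena: 08:00-10:30, 19:45-21:15.
So the common availability across everyone is 08:00-10:30, 19:45-21:15.
The first common window of at least 45 minutes is 08:00-10:30, so the earliest start is 08:00.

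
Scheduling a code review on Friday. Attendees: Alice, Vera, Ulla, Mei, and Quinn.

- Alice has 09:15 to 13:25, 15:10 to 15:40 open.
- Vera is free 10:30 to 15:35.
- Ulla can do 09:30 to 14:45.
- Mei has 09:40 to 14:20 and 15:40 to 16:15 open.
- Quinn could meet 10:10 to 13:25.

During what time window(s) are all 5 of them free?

Alice ∩ Vera: 10:30-13:25, 15:10-15:35.
Alice ∩ Vera ∩ Ulla: 10:30-13:25.
Alice ∩ Vera ∩ Ulla ∩ Mei: 10:30-13:25.
Alice ∩ Vera ∩ Ulla ∩ Mei ∩ Quinn: 10:30-13:25.

10:30-13:25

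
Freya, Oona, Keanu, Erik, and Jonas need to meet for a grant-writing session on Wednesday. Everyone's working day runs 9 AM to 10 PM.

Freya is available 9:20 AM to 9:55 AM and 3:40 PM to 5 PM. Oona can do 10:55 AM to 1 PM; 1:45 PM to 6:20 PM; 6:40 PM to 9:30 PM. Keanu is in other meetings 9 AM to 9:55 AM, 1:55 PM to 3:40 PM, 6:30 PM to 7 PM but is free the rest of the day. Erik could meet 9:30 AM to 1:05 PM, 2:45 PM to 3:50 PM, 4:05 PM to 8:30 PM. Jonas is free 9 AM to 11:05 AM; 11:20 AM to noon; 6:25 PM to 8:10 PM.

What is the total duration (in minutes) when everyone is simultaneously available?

Freya free: 09:20-09:55, 15:40-17:00.
Oona free: 10:55-13:00, 13:45-18:20, 18:40-21:30.
Keanu free: 09:55-13:55, 15:40-18:30, 19:00-22:00 (invert busy blocks within the working day).
Erik free: 09:30-13:05, 14:45-15:50, 16:05-20:30.
Jonas free: 09:00-11:05, 11:20-12:00, 18:25-20:10.
Freya ∩ Oona: 15:40-17:00.
Freya ∩ Oona ∩ Keanu: 15:40-17:00.
Freya ∩ Oona ∩ Keanu ∩ Erik: 15:40-15:50, 16:05-17:00.
Freya ∩ Oona ∩ Keanu ∩ Erik ∩ Jonas: ∅.
There is no time when everyone is free.
There is no common window, so the total is 0 minutes.

0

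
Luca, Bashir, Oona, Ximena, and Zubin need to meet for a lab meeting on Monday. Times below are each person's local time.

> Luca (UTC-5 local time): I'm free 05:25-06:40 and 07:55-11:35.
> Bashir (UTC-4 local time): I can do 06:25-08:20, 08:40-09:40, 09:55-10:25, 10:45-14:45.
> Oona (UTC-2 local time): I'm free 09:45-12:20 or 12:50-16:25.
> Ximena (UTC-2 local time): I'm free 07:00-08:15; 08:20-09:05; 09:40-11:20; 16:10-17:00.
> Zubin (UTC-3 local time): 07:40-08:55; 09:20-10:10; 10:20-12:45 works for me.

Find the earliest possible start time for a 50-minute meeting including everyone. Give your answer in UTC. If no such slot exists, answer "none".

none

Luca in UTC: 10:25-11:40, 12:55-16:35 (add 5h to convert from UTC-5).
Bashir in UTC: 10:25-12:20, 12:40-13:40, 13:55-14:25, 14:45-18:45 (add 4h to convert from UTC-4).
Oona in UTC: 11:45-14:20, 14:50-18:25 (add 2h to convert from UTC-2).
Ximena in UTC: 09:00-10:15, 10:20-11:05, 11:40-13:20, 18:10-19:00 (add 2h to convert from UTC-2).
Zubin in UTC: 10:40-11:55, 12:20-13:10, 13:20-15:45 (add 3h to convert from UTC-3).
Luca ∩ Bashir: 10:25-11:40, 12:55-13:40, 13:55-14:25, 14:45-16:35.
Luca ∩ Bashir ∩ Oona: 12:55-13:40, 13:55-14:20, 14:50-16:35.
Luca ∩ Bashir ∩ Oona ∩ Ximena: 12:55-13:20.
Luca ∩ Bashir ∩ Oona ∩ Ximena ∩ Zubin: 12:55-13:10.
So the common availability across everyone is 12:55-13:10.
No common window is at least 50 minutes long.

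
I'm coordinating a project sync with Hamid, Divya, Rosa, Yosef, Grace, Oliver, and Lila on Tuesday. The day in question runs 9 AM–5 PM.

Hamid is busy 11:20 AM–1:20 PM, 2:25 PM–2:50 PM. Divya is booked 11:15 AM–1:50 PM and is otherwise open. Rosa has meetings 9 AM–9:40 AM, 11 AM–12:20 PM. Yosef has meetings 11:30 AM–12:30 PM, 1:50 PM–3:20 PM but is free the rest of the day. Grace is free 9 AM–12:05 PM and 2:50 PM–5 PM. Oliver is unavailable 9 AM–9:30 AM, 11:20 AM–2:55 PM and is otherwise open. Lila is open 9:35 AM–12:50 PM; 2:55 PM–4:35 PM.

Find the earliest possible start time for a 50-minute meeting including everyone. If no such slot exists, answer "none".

Hamid free: 09:00-11:20, 13:20-14:25, 14:50-17:00 (invert busy blocks within the working day).
Divya free: 09:00-11:15, 13:50-17:00 (invert busy blocks within the working day).
Rosa free: 09:40-11:00, 12:20-17:00 (invert busy blocks within the working day).
Yosef free: 09:00-11:30, 12:30-13:50, 15:20-17:00 (invert busy blocks within the working day).
Grace free: 09:00-12:05, 14:50-17:00.
Oliver free: 09:30-11:20, 14:55-17:00 (invert busy blocks within the working day).
Lila free: 09:35-12:50, 14:55-16:35.
Hamid ∩ Divya: 09:00-11:15, 13:50-14:25, 14:50-17:00.
Hamid ∩ Divya ∩ Rosa: 09:40-11:00, 13:50-14:25, 14:50-17:00.
Hamid ∩ Divya ∩ Rosa ∩ Yosef: 09:40-11:00, 15:20-17:00.
Hamid ∩ Divya ∩ Rosa ∩ Yosef ∩ Grace: 09:40-11:00, 15:20-17:00.
Hamid ∩ Divya ∩ Rosa ∩ Yosef ∩ Grace ∩ Oliver: 09:40-11:00, 15:20-17:00.
Hamid ∩ Divya ∩ Rosa ∩ Yosef ∩ Grace ∩ Oliver ∩ Lila: 09:40-11:00, 15:20-16:35.
The first common window of at least 50 minutes is 09:40-11:00, so the earliest start is 09:40.

09:40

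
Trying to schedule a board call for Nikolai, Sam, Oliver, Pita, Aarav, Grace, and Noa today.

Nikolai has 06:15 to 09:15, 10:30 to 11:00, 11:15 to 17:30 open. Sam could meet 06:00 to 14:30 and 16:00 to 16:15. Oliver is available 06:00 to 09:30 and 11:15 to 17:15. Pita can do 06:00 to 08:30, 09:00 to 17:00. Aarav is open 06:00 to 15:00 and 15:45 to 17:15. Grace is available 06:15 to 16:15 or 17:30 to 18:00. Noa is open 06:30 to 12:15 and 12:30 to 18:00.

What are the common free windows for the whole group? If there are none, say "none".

Nikolai ∩ Sam: 06:15-09:15, 10:30-11:00, 11:15-14:30, 16:00-16:15.
Nikolai ∩ Sam ∩ Oliver: 06:15-09:15, 11:15-14:30, 16:00-16:15.
Nikolai ∩ Sam ∩ Oliver ∩ Pita: 06:15-08:30, 09:00-09:15, 11:15-14:30, 16:00-16:15.
Nikolai ∩ Sam ∩ Oliver ∩ Pita ∩ Aarav: 06:15-08:30, 09:00-09:15, 11:15-14:30, 16:00-16:15.
Nikolai ∩ Sam ∩ Oliver ∩ Pita ∩ Aarav ∩ Grace: 06:15-08:30, 09:00-09:15, 11:15-14:30, 16:00-16:15.
Nikolai ∩ Sam ∩ Oliver ∩ Pita ∩ Aarav ∩ Grace ∩ Noa: 06:30-08:30, 09:00-09:15, 11:15-12:15, 12:30-14:30, 16:00-16:15.

06:30-08:30, 09:00-09:15, 11:15-12:15, 12:30-14:30, 16:00-16:15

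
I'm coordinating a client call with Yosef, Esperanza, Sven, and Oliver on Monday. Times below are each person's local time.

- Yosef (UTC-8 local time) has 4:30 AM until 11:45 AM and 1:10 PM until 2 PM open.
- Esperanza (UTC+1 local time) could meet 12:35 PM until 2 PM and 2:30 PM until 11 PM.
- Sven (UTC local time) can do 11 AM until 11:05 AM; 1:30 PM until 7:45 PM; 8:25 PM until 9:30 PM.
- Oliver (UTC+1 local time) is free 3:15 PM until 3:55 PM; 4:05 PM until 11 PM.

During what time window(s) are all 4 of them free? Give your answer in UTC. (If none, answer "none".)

Yosef in UTC: 12:30-19:45, 21:10-22:00 (add 8h to convert from UTC-8).
Esperanza in UTC: 11:35-13:00, 13:30-22:00 (subtract 1h to convert from UTC+1).
Sven in UTC: 11:00-11:05, 13:30-19:45, 20:25-21:30.
Oliver in UTC: 14:15-14:55, 15:05-22:00 (subtract 1h to convert from UTC+1).
Yosef ∩ Esperanza: 12:30-13:00, 13:30-19:45, 21:10-22:00.
Yosef ∩ Esperanza ∩ Sven: 13:30-19:45, 21:10-21:30.
Yosef ∩ Esperanza ∩ Sven ∩ Oliver: 14:15-14:55, 15:05-19:45, 21:10-21:30.
So the common availability across everyone is 14:15-14:55, 15:05-19:45, 21:10-21:30.

14:15-14:55, 15:05-19:45, 21:10-21:30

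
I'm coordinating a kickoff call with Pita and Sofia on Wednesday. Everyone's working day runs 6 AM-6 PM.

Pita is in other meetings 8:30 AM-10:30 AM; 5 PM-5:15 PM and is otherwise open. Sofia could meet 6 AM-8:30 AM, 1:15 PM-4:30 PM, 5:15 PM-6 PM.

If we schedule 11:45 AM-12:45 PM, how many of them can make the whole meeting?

Pita free: 06:00-08:30, 10:30-17:00, 17:15-18:00 (invert busy blocks within the working day).
Sofia free: 06:00-08:30, 13:15-16:30, 17:15-18:00.
Pita can make the full 11:45-12:45 slot — that's 1.

1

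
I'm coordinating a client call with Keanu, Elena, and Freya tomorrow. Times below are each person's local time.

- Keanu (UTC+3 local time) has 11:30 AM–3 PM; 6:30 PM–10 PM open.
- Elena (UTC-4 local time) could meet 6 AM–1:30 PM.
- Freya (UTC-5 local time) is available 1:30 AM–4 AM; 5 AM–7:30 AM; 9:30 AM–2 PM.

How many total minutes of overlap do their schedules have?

Keanu in UTC: 08:30-12:00, 15:30-19:00 (subtract 3h to convert from UTC+3).
Elena in UTC: 10:00-17:30 (add 4h to convert from UTC-4).
Freya in UTC: 06:30-09:00, 10:00-12:30, 14:30-19:00 (add 5h to convert from UTC-5).
Keanu ∩ Elena: 10:00-12:00, 15:30-17:30.
Keanu ∩ Elena ∩ Freya: 10:00-12:00, 15:30-17:30.
Those are the intersection windows.
Summing the common windows: 120 + 120 = 240 minutes.

240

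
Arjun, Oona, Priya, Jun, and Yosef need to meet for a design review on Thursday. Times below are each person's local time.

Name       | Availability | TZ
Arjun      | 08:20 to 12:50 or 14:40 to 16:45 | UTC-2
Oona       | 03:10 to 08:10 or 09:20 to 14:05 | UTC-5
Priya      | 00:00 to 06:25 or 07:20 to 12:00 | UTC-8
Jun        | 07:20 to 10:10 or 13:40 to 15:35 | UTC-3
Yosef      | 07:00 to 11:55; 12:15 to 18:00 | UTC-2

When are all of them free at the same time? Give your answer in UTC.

Arjun in UTC: 10:20-14:50, 16:40-18:45 (add 2h to convert from UTC-2).
Oona in UTC: 08:10-13:10, 14:20-19:05 (add 5h to convert from UTC-5).
Priya in UTC: 08:00-14:25, 15:20-20:00 (add 8h to convert from UTC-8).
Jun in UTC: 10:20-13:10, 16:40-18:35 (add 3h to convert from UTC-3).
Yosef in UTC: 09:00-13:55, 14:15-20:00 (add 2h to convert from UTC-2).
Arjun ∩ Oona: 10:20-13:10, 14:20-14:50, 16:40-18:45.
Arjun ∩ Oona ∩ Priya: 10:20-13:10, 14:20-14:25, 16:40-18:45.
Arjun ∩ Oona ∩ Priya ∩ Jun: 10:20-13:10, 16:40-18:35.
Arjun ∩ Oona ∩ Priya ∩ Jun ∩ Yosef: 10:20-13:10, 16:40-18:35.
So the common availability across everyone is 10:20-13:10, 16:40-18:35.

10:20-13:10, 16:40-18:35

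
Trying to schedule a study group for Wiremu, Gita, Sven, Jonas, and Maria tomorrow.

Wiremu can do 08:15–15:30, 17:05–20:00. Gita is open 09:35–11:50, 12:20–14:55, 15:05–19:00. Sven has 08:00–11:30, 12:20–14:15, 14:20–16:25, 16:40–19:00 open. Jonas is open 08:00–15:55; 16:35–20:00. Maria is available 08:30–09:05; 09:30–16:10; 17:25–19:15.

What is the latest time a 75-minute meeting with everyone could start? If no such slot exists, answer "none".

Wiremu ∩ Gita: 09:35-11:50, 12:20-14:55, 15:05-15:30, 17:05-19:00.
Wiremu ∩ Gita ∩ Sven: 09:35-11:30, 12:20-14:15, 14:20-14:55, 15:05-15:30, 17:05-19:00.
Wiremu ∩ Gita ∩ Sven ∩ Jonas: 09:35-11:30, 12:20-14:15, 14:20-14:55, 15:05-15:30, 17:05-19:00.
Wiremu ∩ Gita ∩ Sven ∩ Jonas ∩ Maria: 09:35-11:30, 12:20-14:15, 14:20-14:55, 15:05-15:30, 17:25-19:00.
The last common window of at least 75 minutes is 17:25-19:00; a 75-minute meeting can start as late as 17:45 and still end by 19:00.

17:45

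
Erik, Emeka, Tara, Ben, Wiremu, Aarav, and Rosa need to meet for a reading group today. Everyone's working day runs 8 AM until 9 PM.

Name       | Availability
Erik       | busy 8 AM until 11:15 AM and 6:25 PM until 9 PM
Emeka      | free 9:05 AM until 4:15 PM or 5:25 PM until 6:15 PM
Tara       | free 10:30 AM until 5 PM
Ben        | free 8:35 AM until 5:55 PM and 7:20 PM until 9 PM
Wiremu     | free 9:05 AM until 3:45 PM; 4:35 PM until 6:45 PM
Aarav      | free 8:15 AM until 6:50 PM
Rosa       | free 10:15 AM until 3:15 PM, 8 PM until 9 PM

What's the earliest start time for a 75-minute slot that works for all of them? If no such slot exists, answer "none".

Erik free: 11:15-18:25 (invert busy blocks within the working day).
Emeka free: 09:05-16:15, 17:25-18:15.
Tara free: 10:30-17:00.
Ben free: 08:35-17:55, 19:20-21:00.
Wiremu free: 09:05-15:45, 16:35-18:45.
Aarav free: 08:15-18:50.
Rosa free: 10:15-15:15, 20:00-21:00.
Erik ∩ Emeka: 11:15-16:15, 17:25-18:15.
Erik ∩ Emeka ∩ Tara: 11:15-16:15.
Erik ∩ Emeka ∩ Tara ∩ Ben: 11:15-16:15.
Erik ∩ Emeka ∩ Tara ∩ Ben ∩ Wiremu: 11:15-15:45.
Erik ∩ Emeka ∩ Tara ∩ Ben ∩ Wiremu ∩ Aarav: 11:15-15:45.
Erik ∩ Emeka ∩ Tara ∩ Ben ∩ Wiremu ∩ Aarav ∩ Rosa: 11:15-15:15.
Those are the intersection windows.
The first common window of at least 75 minutes is 11:15-15:15, so the earliest start is 11:15.

11:15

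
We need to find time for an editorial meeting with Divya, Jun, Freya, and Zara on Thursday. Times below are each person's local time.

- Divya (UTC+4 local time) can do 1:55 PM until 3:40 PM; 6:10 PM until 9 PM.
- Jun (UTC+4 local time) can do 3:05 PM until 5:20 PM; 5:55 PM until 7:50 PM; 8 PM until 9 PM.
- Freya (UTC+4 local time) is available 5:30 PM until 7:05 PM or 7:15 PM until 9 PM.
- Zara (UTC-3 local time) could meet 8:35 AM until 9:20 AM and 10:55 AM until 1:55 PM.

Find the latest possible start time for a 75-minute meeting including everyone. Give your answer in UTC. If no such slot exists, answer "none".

none

Divya in UTC: 09:55-11:40, 14:10-17:00 (subtract 4h to convert from UTC+4).
Jun in UTC: 11:05-13:20, 13:55-15:50, 16:00-17:00 (subtract 4h to convert from UTC+4).
Freya in UTC: 13:30-15:05, 15:15-17:00 (subtract 4h to convert from UTC+4).
Zara in UTC: 11:35-12:20, 13:55-16:55 (add 3h to convert from UTC-3).
Divya ∩ Jun: 11:05-11:40, 14:10-15:50, 16:00-17:00.
Divya ∩ Jun ∩ Freya: 14:10-15:05, 15:15-15:50, 16:00-17:00.
Divya ∩ Jun ∩ Freya ∩ Zara: 14:10-15:05, 15:15-15:50, 16:00-16:55.
No common window is at least 75 minutes long.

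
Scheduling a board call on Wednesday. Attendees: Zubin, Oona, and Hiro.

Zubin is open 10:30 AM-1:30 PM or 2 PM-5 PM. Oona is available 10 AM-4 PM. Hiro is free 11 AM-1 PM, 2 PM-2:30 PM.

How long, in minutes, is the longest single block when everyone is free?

120

Zubin ∩ Oona: 10:30-13:30, 14:00-16:00.
Zubin ∩ Oona ∩ Hiro: 11:00-13:00, 14:00-14:30.
The longest is 11:00-13:00 at 120 minutes.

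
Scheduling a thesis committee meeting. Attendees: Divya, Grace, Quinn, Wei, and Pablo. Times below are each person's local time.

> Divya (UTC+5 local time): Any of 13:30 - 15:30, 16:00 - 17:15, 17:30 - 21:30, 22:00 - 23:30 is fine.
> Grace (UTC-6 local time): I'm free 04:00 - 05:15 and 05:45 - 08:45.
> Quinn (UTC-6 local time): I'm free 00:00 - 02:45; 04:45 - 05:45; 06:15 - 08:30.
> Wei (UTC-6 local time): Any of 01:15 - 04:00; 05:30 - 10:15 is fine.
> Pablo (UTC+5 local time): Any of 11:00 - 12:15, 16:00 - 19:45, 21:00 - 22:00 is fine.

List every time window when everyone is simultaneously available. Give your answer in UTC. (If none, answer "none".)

Divya in UTC: 08:30-10:30, 11:00-12:15, 12:30-16:30, 17:00-18:30 (subtract 5h to convert from UTC+5).
Grace in UTC: 10:00-11:15, 11:45-14:45 (add 6h to convert from UTC-6).
Quinn in UTC: 06:00-08:45, 10:45-11:45, 12:15-14:30 (add 6h to convert from UTC-6).
Wei in UTC: 07:15-10:00, 11:30-16:15 (add 6h to convert from UTC-6).
Pablo in UTC: 06:00-07:15, 11:00-14:45, 16:00-17:00 (subtract 5h to convert from UTC+5).
Divya ∩ Grace: 10:00-10:30, 11:00-11:15, 11:45-12:15, 12:30-14:45.
Divya ∩ Grace ∩ Quinn: 11:00-11:15, 12:30-14:30.
Divya ∩ Grace ∩ Quinn ∩ Wei: 12:30-14:30.
Divya ∩ Grace ∩ Quinn ∩ Wei ∩ Pablo: 12:30-14:30.
Those are the intersection windows.

12:30-14:30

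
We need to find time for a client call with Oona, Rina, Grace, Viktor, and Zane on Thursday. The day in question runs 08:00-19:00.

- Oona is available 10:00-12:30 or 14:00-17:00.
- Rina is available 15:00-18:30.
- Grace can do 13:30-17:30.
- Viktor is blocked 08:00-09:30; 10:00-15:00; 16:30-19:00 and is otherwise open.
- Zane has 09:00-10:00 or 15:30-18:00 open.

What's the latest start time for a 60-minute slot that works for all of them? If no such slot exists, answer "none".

Oona free: 10:00-12:30, 14:00-17:00.
Rina free: 15:00-18:30.
Grace free: 13:30-17:30.
Viktor free: 09:30-10:00, 15:00-16:30 (invert busy blocks within the working day).
Zane free: 09:00-10:00, 15:30-18:00.
Oona ∩ Rina: 15:00-17:00.
Oona ∩ Rina ∩ Grace: 15:00-17:00.
Oona ∩ Rina ∩ Grace ∩ Viktor: 15:00-16:30.
Oona ∩ Rina ∩ Grace ∩ Viktor ∩ Zane: 15:30-16:30.
The last common window of at least 60 minutes is 15:30-16:30; a 60-minute meeting can start as late as 15:30 and still end by 16:30.

15:30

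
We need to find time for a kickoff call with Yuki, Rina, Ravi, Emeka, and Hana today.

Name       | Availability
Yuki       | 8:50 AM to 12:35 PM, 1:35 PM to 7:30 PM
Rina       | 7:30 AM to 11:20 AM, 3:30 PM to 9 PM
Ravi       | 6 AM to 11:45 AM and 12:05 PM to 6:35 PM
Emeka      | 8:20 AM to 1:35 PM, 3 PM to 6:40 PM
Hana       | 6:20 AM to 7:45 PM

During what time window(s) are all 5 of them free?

08:50-11:20, 15:30-18:35

Yuki ∩ Rina: 08:50-11:20, 15:30-19:30.
Yuki ∩ Rina ∩ Ravi: 08:50-11:20, 15:30-18:35.
Yuki ∩ Rina ∩ Ravi ∩ Emeka: 08:50-11:20, 15:30-18:35.
Yuki ∩ Rina ∩ Ravi ∩ Emeka ∩ Hana: 08:50-11:20, 15:30-18:35.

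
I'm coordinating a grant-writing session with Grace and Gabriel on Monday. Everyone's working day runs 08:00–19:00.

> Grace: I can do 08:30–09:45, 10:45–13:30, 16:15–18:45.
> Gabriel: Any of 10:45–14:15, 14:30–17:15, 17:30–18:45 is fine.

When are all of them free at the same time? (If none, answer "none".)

10:45-13:30, 16:15-17:15, 17:30-18:45

Grace ∩ Gabriel: 10:45-13:30, 16:15-17:15, 17:30-18:45.
So the common availability across everyone is 10:45-13:30, 16:15-17:15, 17:30-18:45.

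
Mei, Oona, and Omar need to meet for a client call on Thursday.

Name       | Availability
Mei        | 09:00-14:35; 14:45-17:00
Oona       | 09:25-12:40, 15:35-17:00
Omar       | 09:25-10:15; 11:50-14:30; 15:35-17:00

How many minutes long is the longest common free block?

85

Mei ∩ Oona: 09:25-12:40, 15:35-17:00.
Mei ∩ Oona ∩ Omar: 09:25-10:15, 11:50-12:40, 15:35-17:00.
The longest is 15:35-17:00 at 85 minutes.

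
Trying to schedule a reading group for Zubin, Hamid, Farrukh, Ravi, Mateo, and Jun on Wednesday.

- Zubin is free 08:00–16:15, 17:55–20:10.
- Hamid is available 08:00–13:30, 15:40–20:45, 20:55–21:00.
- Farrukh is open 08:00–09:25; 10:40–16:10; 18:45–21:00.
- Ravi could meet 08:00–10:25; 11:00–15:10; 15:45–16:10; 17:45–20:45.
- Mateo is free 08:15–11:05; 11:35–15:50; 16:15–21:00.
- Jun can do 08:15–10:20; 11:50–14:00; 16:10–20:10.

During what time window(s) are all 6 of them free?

Zubin ∩ Hamid: 08:00-13:30, 15:40-16:15, 17:55-20:10.
Zubin ∩ Hamid ∩ Farrukh: 08:00-09:25, 10:40-13:30, 15:40-16:10, 18:45-20:10.
Zubin ∩ Hamid ∩ Farrukh ∩ Ravi: 08:00-09:25, 11:00-13:30, 15:45-16:10, 18:45-20:10.
Zubin ∩ Hamid ∩ Farrukh ∩ Ravi ∩ Mateo: 08:15-09:25, 11:00-11:05, 11:35-13:30, 15:45-15:50, 18:45-20:10.
Zubin ∩ Hamid ∩ Farrukh ∩ Ravi ∩ Mateo ∩ Jun: 08:15-09:25, 11:50-13:30, 18:45-20:10.

08:15-09:25, 11:50-13:30, 18:45-20:10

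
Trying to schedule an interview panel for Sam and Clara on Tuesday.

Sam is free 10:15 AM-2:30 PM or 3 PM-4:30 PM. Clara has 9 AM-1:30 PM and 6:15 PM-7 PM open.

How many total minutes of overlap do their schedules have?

195

Sam ∩ Clara: 10:15-13:30.
That's a single block of 195 minutes.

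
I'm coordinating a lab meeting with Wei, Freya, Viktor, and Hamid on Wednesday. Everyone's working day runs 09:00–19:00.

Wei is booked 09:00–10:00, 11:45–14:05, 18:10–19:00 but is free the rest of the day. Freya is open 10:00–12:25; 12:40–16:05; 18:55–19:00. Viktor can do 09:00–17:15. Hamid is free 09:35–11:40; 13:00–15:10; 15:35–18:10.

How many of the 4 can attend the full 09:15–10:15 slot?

1

Wei free: 10:00-11:45, 14:05-18:10 (invert busy blocks within the working day).
Freya free: 10:00-12:25, 12:40-16:05, 18:55-19:00.
Viktor free: 09:00-17:15.
Hamid free: 09:35-11:40, 13:00-15:10, 15:35-18:10.
Viktor can make the full 09:15-10:15 slot — that's 1.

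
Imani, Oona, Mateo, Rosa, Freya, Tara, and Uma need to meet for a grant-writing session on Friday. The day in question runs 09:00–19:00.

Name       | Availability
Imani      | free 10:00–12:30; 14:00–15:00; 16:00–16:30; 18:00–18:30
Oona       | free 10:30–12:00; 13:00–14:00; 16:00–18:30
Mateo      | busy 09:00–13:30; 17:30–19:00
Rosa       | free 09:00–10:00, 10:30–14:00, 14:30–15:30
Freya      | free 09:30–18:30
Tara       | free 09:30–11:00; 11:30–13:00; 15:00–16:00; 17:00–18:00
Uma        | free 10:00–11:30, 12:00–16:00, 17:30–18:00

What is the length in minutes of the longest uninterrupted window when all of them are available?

Imani free: 10:00-12:30, 14:00-15:00, 16:00-16:30, 18:00-18:30.
Oona free: 10:30-12:00, 13:00-14:00, 16:00-18:30.
Mateo free: 13:30-17:30 (invert busy blocks within the working day).
Rosa free: 09:00-10:00, 10:30-14:00, 14:30-15:30.
Freya free: 09:30-18:30.
Tara free: 09:30-11:00, 11:30-13:00, 15:00-16:00, 17:00-18:00.
Uma free: 10:00-11:30, 12:00-16:00, 17:30-18:00.
Imani ∩ Oona: 10:30-12:00, 16:00-16:30, 18:00-18:30.
Imani ∩ Oona ∩ Mateo: 16:00-16:30.
Imani ∩ Oona ∩ Mateo ∩ Rosa: ∅.
Imani ∩ Oona ∩ Mateo ∩ Rosa ∩ Freya: ∅.
Imani ∩ Oona ∩ Mateo ∩ Rosa ∩ Freya ∩ Tara: ∅.
Imani ∩ Oona ∩ Mateo ∩ Rosa ∩ Freya ∩ Tara ∩ Uma: ∅.
There is no time when everyone is free.
No common window exists, so the longest block is 0 minutes.

0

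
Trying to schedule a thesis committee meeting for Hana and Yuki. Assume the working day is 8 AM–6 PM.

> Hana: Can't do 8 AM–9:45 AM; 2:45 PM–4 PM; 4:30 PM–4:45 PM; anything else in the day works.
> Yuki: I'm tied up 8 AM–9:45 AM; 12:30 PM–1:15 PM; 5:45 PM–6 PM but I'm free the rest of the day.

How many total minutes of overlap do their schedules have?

Hana free: 09:45-14:45, 16:00-16:30, 16:45-18:00 (invert busy blocks within the working day).
Yuki free: 09:45-12:30, 13:15-17:45 (invert busy blocks within the working day).
Hana ∩ Yuki: 09:45-12:30, 13:15-14:45, 16:00-16:30, 16:45-17:45.
Summing the common windows: 165 + 90 + 30 + 60 = 345 minutes.

345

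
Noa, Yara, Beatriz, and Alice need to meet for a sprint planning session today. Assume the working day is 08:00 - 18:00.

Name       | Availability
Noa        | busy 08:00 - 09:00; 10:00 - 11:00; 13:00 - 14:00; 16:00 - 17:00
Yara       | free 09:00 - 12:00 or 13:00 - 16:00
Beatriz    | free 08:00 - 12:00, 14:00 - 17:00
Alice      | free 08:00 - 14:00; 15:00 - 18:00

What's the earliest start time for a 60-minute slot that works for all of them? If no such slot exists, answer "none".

09:00

Noa free: 09:00-10:00, 11:00-13:00, 14:00-16:00, 17:00-18:00 (invert busy blocks within the working day).
Yara free: 09:00-12:00, 13:00-16:00.
Beatriz free: 08:00-12:00, 14:00-17:00.
Alice free: 08:00-14:00, 15:00-18:00.
Noa ∩ Yara: 09:00-10:00, 11:00-12:00, 14:00-16:00.
Noa ∩ Yara ∩ Beatriz: 09:00-10:00, 11:00-12:00, 14:00-16:00.
Noa ∩ Yara ∩ Beatriz ∩ Alice: 09:00-10:00, 11:00-12:00, 15:00-16:00.
The first common window of at least 60 minutes is 09:00-10:00, so the earliest start is 09:00.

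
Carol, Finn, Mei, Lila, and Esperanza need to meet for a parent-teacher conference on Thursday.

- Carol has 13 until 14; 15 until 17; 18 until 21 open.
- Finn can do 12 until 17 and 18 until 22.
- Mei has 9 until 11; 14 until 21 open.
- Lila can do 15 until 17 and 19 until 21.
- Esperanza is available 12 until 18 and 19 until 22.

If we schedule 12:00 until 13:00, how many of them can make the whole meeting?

2

Finn and Esperanza can make the full 12:00-13:00 slot — that's 2.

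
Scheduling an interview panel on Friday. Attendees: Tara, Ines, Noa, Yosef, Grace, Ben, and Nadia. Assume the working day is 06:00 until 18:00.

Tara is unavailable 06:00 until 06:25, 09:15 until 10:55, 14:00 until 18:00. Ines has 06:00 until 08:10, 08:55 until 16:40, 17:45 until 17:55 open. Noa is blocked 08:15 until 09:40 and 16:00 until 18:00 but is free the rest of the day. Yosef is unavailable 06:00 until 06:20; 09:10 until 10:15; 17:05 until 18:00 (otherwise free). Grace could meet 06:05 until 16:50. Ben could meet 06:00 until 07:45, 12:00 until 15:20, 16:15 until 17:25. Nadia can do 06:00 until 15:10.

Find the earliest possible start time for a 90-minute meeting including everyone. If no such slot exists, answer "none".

Tara free: 06:25-09:15, 10:55-14:00 (invert busy blocks within the working day).
Ines free: 06:00-08:10, 08:55-16:40, 17:45-17:55.
Noa free: 06:00-08:15, 09:40-16:00 (invert busy blocks within the working day).
Yosef free: 06:20-09:10, 10:15-17:05 (invert busy blocks within the working day).
Grace free: 06:05-16:50.
Ben free: 06:00-07:45, 12:00-15:20, 16:15-17:25.
Nadia free: 06:00-15:10.
Tara ∩ Ines: 06:25-08:10, 08:55-09:15, 10:55-14:00.
Tara ∩ Ines ∩ Noa: 06:25-08:10, 10:55-14:00.
Tara ∩ Ines ∩ Noa ∩ Yosef: 06:25-08:10, 10:55-14:00.
Tara ∩ Ines ∩ Noa ∩ Yosef ∩ Grace: 06:25-08:10, 10:55-14:00.
Tara ∩ Ines ∩ Noa ∩ Yosef ∩ Grace ∩ Ben: 06:25-07:45, 12:00-14:00.
Tara ∩ Ines ∩ Noa ∩ Yosef ∩ Grace ∩ Ben ∩ Nadia: 06:25-07:45, 12:00-14:00.
The first common window of at least 90 minutes is 12:00-14:00, so the earliest start is 12:00.

12:00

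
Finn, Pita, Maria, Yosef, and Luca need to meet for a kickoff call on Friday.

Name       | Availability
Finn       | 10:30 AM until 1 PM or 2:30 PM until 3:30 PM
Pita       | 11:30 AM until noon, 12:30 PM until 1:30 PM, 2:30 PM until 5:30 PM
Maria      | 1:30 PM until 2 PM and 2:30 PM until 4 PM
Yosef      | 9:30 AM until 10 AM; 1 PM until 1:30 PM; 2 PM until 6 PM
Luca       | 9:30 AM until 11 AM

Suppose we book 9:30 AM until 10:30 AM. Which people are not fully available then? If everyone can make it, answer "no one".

Finn: not fully free for 09:30-10:30. Pita: not fully free for 09:30-10:30. Maria: not fully free for 09:30-10:30. Yosef: not fully free for 09:30-10:30. Luca: free for 09:30-10:30.

Finn, Maria, Pita, Yosef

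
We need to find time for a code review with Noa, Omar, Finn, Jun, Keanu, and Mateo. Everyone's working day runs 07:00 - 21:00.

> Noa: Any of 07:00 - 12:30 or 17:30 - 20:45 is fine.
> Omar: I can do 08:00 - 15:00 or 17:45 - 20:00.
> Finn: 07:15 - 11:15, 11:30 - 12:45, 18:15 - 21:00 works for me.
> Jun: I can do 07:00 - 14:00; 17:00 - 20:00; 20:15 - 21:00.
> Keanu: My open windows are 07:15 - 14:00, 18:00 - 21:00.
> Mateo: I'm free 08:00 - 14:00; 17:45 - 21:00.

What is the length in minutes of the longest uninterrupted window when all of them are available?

195

Noa ∩ Omar: 08:00-12:30, 17:45-20:00.
Noa ∩ Omar ∩ Finn: 08:00-11:15, 11:30-12:30, 18:15-20:00.
Noa ∩ Omar ∩ Finn ∩ Jun: 08:00-11:15, 11:30-12:30, 18:15-20:00.
Noa ∩ Omar ∩ Finn ∩ Jun ∩ Keanu: 08:00-11:15, 11:30-12:30, 18:15-20:00.
Noa ∩ Omar ∩ Finn ∩ Jun ∩ Keanu ∩ Mateo: 08:00-11:15, 11:30-12:30, 18:15-20:00.
So the common availability across everyone is 08:00-11:15, 11:30-12:30, 18:15-20:00.
The longest is 08:00-11:15 at 195 minutes.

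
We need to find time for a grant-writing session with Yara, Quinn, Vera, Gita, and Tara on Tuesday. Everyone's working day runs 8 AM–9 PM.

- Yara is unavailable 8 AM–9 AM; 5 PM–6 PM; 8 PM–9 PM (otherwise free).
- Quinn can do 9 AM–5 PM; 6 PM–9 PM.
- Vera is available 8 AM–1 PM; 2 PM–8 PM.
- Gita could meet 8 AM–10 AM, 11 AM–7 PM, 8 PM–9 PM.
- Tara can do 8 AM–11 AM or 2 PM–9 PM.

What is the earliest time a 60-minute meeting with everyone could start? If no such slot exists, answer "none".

Yara free: 09:00-17:00, 18:00-20:00 (invert busy blocks within the working day).
Quinn free: 09:00-17:00, 18:00-21:00.
Vera free: 08:00-13:00, 14:00-20:00.
Gita free: 08:00-10:00, 11:00-19:00, 20:00-21:00.
Tara free: 08:00-11:00, 14:00-21:00.
Yara ∩ Quinn: 09:00-17:00, 18:00-20:00.
Yara ∩ Quinn ∩ Vera: 09:00-13:00, 14:00-17:00, 18:00-20:00.
Yara ∩ Quinn ∩ Vera ∩ Gita: 09:00-10:00, 11:00-13:00, 14:00-17:00, 18:00-19:00.
Yara ∩ Quinn ∩ Vera ∩ Gita ∩ Tara: 09:00-10:00, 14:00-17:00, 18:00-19:00.
So the common availability across everyone is 09:00-10:00, 14:00-17:00, 18:00-19:00.
The first common window of at least 60 minutes is 09:00-10:00, so the earliest start is 09:00.

09:00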